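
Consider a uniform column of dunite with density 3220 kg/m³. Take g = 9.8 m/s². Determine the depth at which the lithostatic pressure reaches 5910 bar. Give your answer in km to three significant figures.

18.7 km

h = P/(ρg) = 5910 bar / (3220 kg/m³ × 9.8 m/s²) = 5.910×10^8 Pa / 31556 Pa/m = 18729 m
= 18.729 km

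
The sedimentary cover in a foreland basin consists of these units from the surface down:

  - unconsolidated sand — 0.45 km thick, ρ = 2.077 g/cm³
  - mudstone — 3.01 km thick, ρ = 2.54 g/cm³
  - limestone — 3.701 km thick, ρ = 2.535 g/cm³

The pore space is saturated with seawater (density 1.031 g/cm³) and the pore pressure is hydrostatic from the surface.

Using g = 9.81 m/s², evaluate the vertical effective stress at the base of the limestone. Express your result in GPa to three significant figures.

Overburden (lithostatic) stress σ_v:
unconsolidated sand: 2077 kg/m³ × 9.81 m/s² × 450 m = 9.169×10^6 Pa = 9.169 MPa
mudstone: 2540 kg/m³ × 9.81 m/s² × 3010 m = 7.500×10^7 Pa = 75.00 MPa
limestone: 2535 kg/m³ × 9.81 m/s² × 3701 m = 9.204×10^7 Pa = 92.04 MPa
Total = 9.169 + 75.00 + 92.04 = 176.21 MPa
Pore pressure P_p = 1031 kg/m³ × 9.81 m/s² × 7161 m = 7.243×10^7 Pa = 72.43 MPa
Effective stress σ' = σ_v − P_p = 176.2 − 72.43 = 103.78 MPa = 0.10378 GPa

0.104 GPa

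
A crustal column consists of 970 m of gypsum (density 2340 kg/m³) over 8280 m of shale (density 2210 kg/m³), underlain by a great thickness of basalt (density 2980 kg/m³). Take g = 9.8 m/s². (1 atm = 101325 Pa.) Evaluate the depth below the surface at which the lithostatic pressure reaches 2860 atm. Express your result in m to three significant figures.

12300 m

Pressure at base of upper layers: 2340×9.8×970 + 2210×9.8×8280 = 2.016×10^8 Pa = 1989 atm
Remaining pressure to be supplied by basalt: 2.898×10^8 − 2.016×10^8 = 8.822×10^7 Pa
Additional depth in basalt = 8.822×10^7 Pa / (2980 kg/m³ × 9.8 m/s²) = 3020.7 m
Total depth = 9250 m + 3020.7 m = 12271 m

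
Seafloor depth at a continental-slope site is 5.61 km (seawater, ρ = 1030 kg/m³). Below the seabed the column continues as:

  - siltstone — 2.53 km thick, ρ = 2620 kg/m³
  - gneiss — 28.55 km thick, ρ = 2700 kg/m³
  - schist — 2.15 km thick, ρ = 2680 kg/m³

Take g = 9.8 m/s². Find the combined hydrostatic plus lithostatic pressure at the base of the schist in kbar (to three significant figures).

9.33 kbar

seawater: 1030 kg/m³ × 9.8 m/s² × 5610 m = 5.663×10^7 Pa = 0.5663 kbar
siltstone: 2620 kg/m³ × 9.8 m/s² × 2530 m = 6.496×10^7 Pa = 0.6496 kbar
gneiss: 2700 kg/m³ × 9.8 m/s² × 28550 m = 7.554×10^8 Pa = 7.554 kbar
schist: 2680 kg/m³ × 9.8 m/s² × 2150 m = 5.647×10^7 Pa = 0.5647 kbar
Total = 0.5663 + 0.6496 + 7.554 + 0.5647 = 9.3349 kbar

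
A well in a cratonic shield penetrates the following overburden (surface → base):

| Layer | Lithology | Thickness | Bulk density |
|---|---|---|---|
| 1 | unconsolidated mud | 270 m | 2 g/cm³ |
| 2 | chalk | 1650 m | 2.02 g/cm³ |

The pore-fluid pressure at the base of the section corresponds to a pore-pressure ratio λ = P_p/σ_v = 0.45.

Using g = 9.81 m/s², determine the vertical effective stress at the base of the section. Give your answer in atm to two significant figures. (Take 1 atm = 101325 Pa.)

210 atm

Overburden (lithostatic) stress σ_v:
unconsolidated mud: 2000 kg/m³ × 9.81 m/s² × 270 m = 5.297×10^6 Pa = 5.297 MPa
chalk: 2020 kg/m³ × 9.81 m/s² × 1650 m = 3.270×10^7 Pa = 32.70 MPa
Total = 5.297 + 32.70 = 37.994 MPa
Pore pressure P_p = λ·σ_v = 0.45 × 37.99 MPa = 17.10 MPa
Effective stress σ' = σ_v − P_p = 37.99 − 17.10 = 20.897 MPa = 206.24 atm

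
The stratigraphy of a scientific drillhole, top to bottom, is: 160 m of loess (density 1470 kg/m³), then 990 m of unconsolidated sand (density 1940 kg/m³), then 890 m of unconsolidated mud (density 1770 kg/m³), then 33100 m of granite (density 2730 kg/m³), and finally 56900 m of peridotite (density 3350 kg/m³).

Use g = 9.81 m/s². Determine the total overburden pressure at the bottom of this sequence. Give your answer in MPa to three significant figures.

loess: 1470 kg/m³ × 9.81 m/s² × 160 m = 2.307×10^6 Pa = 2.307 MPa
unconsolidated sand: 1940 kg/m³ × 9.81 m/s² × 990 m = 1.884×10^7 Pa = 18.84 MPa
unconsolidated mud: 1770 kg/m³ × 9.81 m/s² × 890 m = 1.545×10^7 Pa = 15.45 MPa
granite: 2730 kg/m³ × 9.81 m/s² × 33100 m = 8.865×10^8 Pa = 886.5 MPa
peridotite: 3350 kg/m³ × 9.81 m/s² × 56900 m = 1.870×10^9 Pa = 1870 MPa
Total = 2.307 + 18.84 + 15.45 + 886.5 + 1870 = 2793.0 MPa

2790 MPa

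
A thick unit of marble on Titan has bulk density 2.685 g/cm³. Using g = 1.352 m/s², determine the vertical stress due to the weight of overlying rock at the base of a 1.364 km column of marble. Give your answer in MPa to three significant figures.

marble: 2685 kg/m³ × 1.352 m/s² × 1364 m = 4.951×10^6 Pa = 4.951 MPa

4.95 MPa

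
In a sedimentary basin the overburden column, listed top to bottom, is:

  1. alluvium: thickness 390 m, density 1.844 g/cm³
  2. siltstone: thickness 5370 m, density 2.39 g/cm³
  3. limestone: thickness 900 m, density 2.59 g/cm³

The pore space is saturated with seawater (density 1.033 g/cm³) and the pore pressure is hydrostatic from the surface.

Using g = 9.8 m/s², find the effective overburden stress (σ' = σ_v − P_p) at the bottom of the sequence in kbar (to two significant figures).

0.88 kbar

Overburden (lithostatic) stress σ_v:
alluvium: 1844 kg/m³ × 9.8 m/s² × 390 m = 7.048×10^6 Pa = 7.048 MPa
siltstone: 2390 kg/m³ × 9.8 m/s² × 5370 m = 1.258×10^8 Pa = 125.8 MPa
limestone: 2590 kg/m³ × 9.8 m/s² × 900 m = 2.284×10^7 Pa = 22.84 MPa
Total = 7.048 + 125.8 + 22.84 = 155.67 MPa
Pore pressure P_p = 1033 kg/m³ × 9.8 m/s² × 6660 m = 6.742×10^7 Pa = 67.42 MPa
Effective stress σ' = σ_v − P_p = 155.7 − 67.42 = 88.246 MPa = 0.88246 kbar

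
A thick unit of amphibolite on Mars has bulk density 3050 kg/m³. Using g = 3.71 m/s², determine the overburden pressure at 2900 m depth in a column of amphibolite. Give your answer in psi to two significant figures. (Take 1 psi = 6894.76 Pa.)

4800 psi

amphibolite: 3050 kg/m³ × 3.71 m/s² × 2900 m = 3.281×10^7 Pa = 4759 psi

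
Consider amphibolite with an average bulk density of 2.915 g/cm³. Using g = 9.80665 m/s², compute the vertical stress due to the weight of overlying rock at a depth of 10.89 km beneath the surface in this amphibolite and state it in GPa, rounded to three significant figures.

amphibolite: 2915 kg/m³ × 9.80665 m/s² × 10890 m = 3.113×10^8 Pa = 0.3113 GPa

0.311 GPa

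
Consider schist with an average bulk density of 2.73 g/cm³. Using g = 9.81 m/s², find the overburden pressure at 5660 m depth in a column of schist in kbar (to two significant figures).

1.5 kbar

schist: 2730 kg/m³ × 9.81 m/s² × 5660 m = 1.516×10^8 Pa = 1.516 kbar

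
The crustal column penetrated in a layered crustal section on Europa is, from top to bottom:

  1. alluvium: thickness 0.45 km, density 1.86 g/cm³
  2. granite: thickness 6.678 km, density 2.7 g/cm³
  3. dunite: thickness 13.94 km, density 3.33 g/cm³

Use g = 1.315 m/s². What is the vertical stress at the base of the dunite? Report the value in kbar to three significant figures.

alluvium: 1860 kg/m³ × 1.315 m/s² × 450 m = 1.101×10^6 Pa = 0.01101 kbar
granite: 2700 kg/m³ × 1.315 m/s² × 6678 m = 2.371×10^7 Pa = 0.2371 kbar
dunite: 3330 kg/m³ × 1.315 m/s² × 13940 m = 6.104×10^7 Pa = 0.6104 kbar
Total = 0.01101 + 0.2371 + 0.6104 = 0.85853 kbar

0.859 kbar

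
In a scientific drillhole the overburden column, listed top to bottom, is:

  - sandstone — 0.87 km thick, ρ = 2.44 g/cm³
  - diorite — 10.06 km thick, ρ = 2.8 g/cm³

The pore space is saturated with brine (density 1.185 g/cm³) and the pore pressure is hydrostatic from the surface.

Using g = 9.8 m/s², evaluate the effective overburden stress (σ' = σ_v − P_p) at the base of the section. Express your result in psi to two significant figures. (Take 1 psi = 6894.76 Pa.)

25000 psi

Overburden (lithostatic) stress σ_v:
sandstone: 2440 kg/m³ × 9.8 m/s² × 870 m = 2.080×10^7 Pa = 20.80 MPa
diorite: 2800 kg/m³ × 9.8 m/s² × 10060 m = 2.760×10^8 Pa = 276.0 MPa
Total = 20.80 + 276.0 = 296.85 MPa
Pore pressure P_p = 1185 kg/m³ × 9.8 m/s² × 10930 m = 1.269×10^8 Pa = 126.9 MPa
Effective stress σ' = σ_v − P_p = 296.8 − 126.9 = 169.92 MPa = 24645 psi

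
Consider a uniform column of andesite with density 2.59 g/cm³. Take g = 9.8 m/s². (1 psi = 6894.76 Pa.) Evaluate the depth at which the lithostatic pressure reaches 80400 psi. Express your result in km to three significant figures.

h = P/(ρg) = 80400 psi / (2590 kg/m³ × 9.8 m/s²) = 5.543×10^8 Pa / 25382 Pa/m = 21840 m
= 21.840 km

21.8 km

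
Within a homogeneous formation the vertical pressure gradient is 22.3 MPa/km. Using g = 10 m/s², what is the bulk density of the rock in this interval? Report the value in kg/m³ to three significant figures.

2230 kg/m³

ρ = (dP/dz)/g = 22.3 MPa/km / 10 m/s² = 22300 Pa/m / 10 m/s² = 2230.0 kg/m³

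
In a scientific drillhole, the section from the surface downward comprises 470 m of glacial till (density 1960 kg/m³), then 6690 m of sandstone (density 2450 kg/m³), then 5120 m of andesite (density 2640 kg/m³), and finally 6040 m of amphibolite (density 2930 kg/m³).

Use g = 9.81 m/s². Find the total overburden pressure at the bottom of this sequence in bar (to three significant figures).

glacial till: 1960 kg/m³ × 9.81 m/s² × 470 m = 9.037×10^6 Pa = 90.37 bar
sandstone: 2450 kg/m³ × 9.81 m/s² × 6690 m = 1.608×10^8 Pa = 1608 bar
andesite: 2640 kg/m³ × 9.81 m/s² × 5120 m = 1.326×10^8 Pa = 1326 bar
amphibolite: 2930 kg/m³ × 9.81 m/s² × 6040 m = 1.736×10^8 Pa = 1736 bar
Total = 90.37 + 1608 + 1326 + 1736 = 4760.4 bar

4760 bar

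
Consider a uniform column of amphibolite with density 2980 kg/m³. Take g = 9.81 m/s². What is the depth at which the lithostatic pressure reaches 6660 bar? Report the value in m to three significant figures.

22800 m

h = P/(ρg) = 6660 bar / (2980 kg/m³ × 9.81 m/s²) = 6.660×10^8 Pa / 29234 Pa/m = 22782 m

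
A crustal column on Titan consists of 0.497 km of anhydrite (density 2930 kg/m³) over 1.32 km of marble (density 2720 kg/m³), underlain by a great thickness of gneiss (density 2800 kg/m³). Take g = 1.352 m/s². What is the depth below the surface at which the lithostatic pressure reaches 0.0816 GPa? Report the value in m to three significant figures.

21600 m

Pressure at base of upper layers: 2930×1.352×497 + 2720×1.352×1320 = 6.823×10^6 Pa = 6.823×10^-3 GPa
Remaining pressure to be supplied by gneiss: 8.160×10^7 − 6.823×10^6 = 7.478×10^7 Pa
Additional depth in gneiss = 7.478×10^7 Pa / (2800 kg/m³ × 1.352 m/s²) = 19753 m
Total depth = 1817 m + 19753 m = 21570 m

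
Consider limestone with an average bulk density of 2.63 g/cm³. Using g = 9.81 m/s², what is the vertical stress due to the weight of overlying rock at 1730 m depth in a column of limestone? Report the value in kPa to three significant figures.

limestone: 2630 kg/m³ × 9.81 m/s² × 1730 m = 4.463×10^7 Pa = 44635 kPa

44600 kPa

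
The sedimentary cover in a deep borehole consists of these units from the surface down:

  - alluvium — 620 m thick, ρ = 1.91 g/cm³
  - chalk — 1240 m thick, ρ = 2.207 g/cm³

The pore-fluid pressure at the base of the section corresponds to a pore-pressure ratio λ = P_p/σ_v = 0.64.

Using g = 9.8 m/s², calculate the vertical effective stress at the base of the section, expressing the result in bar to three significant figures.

138 bar

Overburden (lithostatic) stress σ_v:
alluvium: 1910 kg/m³ × 9.8 m/s² × 620 m = 1.161×10^7 Pa = 11.61 MPa
chalk: 2207 kg/m³ × 9.8 m/s² × 1240 m = 2.682×10^7 Pa = 26.82 MPa
Total = 11.61 + 26.82 = 38.425 MPa
Pore pressure P_p = λ·σ_v = 0.64 × 38.42 MPa = 24.59 MPa
Effective stress σ' = σ_v − P_p = 38.42 − 24.59 = 13.833 MPa = 138.33 bar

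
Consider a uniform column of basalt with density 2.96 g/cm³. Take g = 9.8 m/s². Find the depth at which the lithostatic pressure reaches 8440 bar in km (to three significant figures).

h = P/(ρg) = 8440 bar / (2960 kg/m³ × 9.8 m/s²) = 8.440×10^8 Pa / 29008 Pa/m = 29095 m
= 29.095 km

29.1 km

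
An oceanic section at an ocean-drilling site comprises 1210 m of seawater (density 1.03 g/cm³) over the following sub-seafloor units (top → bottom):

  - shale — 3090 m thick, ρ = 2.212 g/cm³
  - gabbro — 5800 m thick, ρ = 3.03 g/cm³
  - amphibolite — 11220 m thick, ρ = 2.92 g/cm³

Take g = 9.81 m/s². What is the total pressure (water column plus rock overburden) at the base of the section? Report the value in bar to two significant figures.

seawater: 1030 kg/m³ × 9.81 m/s² × 1210 m = 1.223×10^7 Pa = 122.3 bar
shale: 2212 kg/m³ × 9.81 m/s² × 3090 m = 6.705×10^7 Pa = 670.5 bar
gabbro: 3030 kg/m³ × 9.81 m/s² × 5800 m = 1.724×10^8 Pa = 1724 bar
amphibolite: 2920 kg/m³ × 9.81 m/s² × 11220 m = 3.214×10^8 Pa = 3214 bar
Total = 122.3 + 670.5 + 1724 + 3214 = 5730.8 bar

5700 bar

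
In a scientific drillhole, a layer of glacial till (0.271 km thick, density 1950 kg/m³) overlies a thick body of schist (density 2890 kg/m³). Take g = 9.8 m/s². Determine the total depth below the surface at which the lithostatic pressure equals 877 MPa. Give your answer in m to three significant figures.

31100 m

Pressure at base of upper layers: 1950×9.8×271 = 5.179×10^6 Pa = 5.179 MPa
Remaining pressure to be supplied by schist: 8.770×10^8 − 5.179×10^6 = 8.718×10^8 Pa
Additional depth in schist = 8.718×10^8 Pa / (2890 kg/m³ × 9.8 m/s²) = 30782 m
Total depth = 271 m + 30782 m = 31053 m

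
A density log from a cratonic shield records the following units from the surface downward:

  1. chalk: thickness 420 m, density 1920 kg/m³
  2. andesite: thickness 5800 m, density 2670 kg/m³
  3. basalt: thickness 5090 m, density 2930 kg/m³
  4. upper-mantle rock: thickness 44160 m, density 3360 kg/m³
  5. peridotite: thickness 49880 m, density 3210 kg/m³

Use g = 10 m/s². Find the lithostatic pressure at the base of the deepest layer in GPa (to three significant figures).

3.40 GPa

chalk: 1920 kg/m³ × 10 m/s² × 420 m = 8.064×10^6 Pa = 8.064×10^-3 GPa
andesite: 2670 kg/m³ × 10 m/s² × 5800 m = 1.549×10^8 Pa = 0.1549 GPa
basalt: 2930 kg/m³ × 10 m/s² × 5090 m = 1.491×10^8 Pa = 0.1491 GPa
upper-mantle rock: 3360 kg/m³ × 10 m/s² × 44160 m = 1.484×10^9 Pa = 1.484 GPa
peridotite: 3210 kg/m³ × 10 m/s² × 49880 m = 1.601×10^9 Pa = 1.601 GPa
Total = 8.064×10^-3 + 0.1549 + 0.1491 + 1.484 + 1.601 = 3.3970 GPa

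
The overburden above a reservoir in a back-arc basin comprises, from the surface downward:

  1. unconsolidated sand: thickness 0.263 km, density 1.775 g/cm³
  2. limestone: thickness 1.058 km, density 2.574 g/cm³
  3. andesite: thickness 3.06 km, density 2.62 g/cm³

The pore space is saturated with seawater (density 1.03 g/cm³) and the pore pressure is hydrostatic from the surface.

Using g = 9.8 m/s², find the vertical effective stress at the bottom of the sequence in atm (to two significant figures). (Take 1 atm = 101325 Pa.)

650 atm

Overburden (lithostatic) stress σ_v:
unconsolidated sand: 1775 kg/m³ × 9.8 m/s² × 263 m = 4.575×10^6 Pa = 4.575 MPa
limestone: 2574 kg/m³ × 9.8 m/s² × 1058 m = 2.669×10^7 Pa = 26.69 MPa
andesite: 2620 kg/m³ × 9.8 m/s² × 3060 m = 7.857×10^7 Pa = 78.57 MPa
Total = 4.575 + 26.69 + 78.57 = 109.83 MPa
Pore pressure P_p = 1030 kg/m³ × 9.8 m/s² × 4381 m = 4.422×10^7 Pa = 44.22 MPa
Effective stress σ' = σ_v − P_p = 109.8 − 44.22 = 65.610 MPa = 647.52 atm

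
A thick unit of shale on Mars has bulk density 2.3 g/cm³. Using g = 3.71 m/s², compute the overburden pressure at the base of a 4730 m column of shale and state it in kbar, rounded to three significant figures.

0.404 kbar

shale: 2300 kg/m³ × 3.71 m/s² × 4730 m = 4.036×10^7 Pa = 0.4036 kbar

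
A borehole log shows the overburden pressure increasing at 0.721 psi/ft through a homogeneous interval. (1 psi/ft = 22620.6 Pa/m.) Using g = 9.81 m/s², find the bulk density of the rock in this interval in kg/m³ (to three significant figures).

ρ = (dP/dz)/g = 0.721 psi/ft / 9.81 m/s² = 16309 Pa/m / 9.81 m/s² = 1662.5 kg/m³

1660 kg/m³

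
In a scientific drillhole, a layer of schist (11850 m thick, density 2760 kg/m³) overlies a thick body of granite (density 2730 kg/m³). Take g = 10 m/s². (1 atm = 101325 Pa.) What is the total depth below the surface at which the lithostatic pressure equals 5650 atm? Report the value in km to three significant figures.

Pressure at base of upper layers: 2760×10×11850 = 3.271×10^8 Pa = 3228 atm
Remaining pressure to be supplied by granite: 5.725×10^8 − 3.271×10^8 = 2.454×10^8 Pa
Additional depth in granite = 2.454×10^8 Pa / (2730 kg/m³ × 10 m/s²) = 8990.0 m
Total depth = 11850 m + 8990.0 m = 20840 m
= 20.840 km

20.8 km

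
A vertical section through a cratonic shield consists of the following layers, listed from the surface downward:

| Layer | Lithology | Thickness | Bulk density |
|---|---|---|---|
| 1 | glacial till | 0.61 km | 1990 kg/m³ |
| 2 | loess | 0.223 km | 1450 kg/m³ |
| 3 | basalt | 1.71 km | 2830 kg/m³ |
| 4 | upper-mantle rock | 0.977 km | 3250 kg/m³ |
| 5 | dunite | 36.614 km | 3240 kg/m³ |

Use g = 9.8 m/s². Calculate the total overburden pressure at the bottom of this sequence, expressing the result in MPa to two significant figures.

glacial till: 1990 kg/m³ × 9.8 m/s² × 610 m = 1.190×10^7 Pa = 11.90 MPa
loess: 1450 kg/m³ × 9.8 m/s² × 223 m = 3.169×10^6 Pa = 3.169 MPa
basalt: 2830 kg/m³ × 9.8 m/s² × 1710 m = 4.743×10^7 Pa = 47.43 MPa
upper-mantle rock: 3250 kg/m³ × 9.8 m/s² × 977 m = 3.112×10^7 Pa = 31.12 MPa
dunite: 3240 kg/m³ × 9.8 m/s² × 36614 m = 1.163×10^9 Pa = 1163 MPa
Total = 11.90 + 3.169 + 47.43 + 31.12 + 1163 = 1256.2 MPa

1300 MPa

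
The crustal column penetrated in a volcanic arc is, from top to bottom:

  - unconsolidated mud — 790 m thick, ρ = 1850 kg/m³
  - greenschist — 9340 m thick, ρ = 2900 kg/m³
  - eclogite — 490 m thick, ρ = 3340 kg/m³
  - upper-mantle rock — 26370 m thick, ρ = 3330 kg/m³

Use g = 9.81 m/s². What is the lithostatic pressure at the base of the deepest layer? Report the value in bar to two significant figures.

12000 bar

unconsolidated mud: 1850 kg/m³ × 9.81 m/s² × 790 m = 1.434×10^7 Pa = 143.4 bar
greenschist: 2900 kg/m³ × 9.81 m/s² × 9340 m = 2.657×10^8 Pa = 2657 bar
eclogite: 3340 kg/m³ × 9.81 m/s² × 490 m = 1.606×10^7 Pa = 160.6 bar
upper-mantle rock: 3330 kg/m³ × 9.81 m/s² × 26370 m = 8.614×10^8 Pa = 8614 bar
Total = 143.4 + 2657 + 160.6 + 8614 = 11575 bar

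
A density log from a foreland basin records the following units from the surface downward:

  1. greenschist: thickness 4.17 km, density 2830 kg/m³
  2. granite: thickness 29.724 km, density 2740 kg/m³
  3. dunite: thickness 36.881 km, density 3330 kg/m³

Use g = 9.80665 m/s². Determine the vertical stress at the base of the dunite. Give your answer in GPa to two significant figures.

greenschist: 2830 kg/m³ × 9.80665 m/s² × 4170 m = 1.157×10^8 Pa = 0.1157 GPa
granite: 2740 kg/m³ × 9.80665 m/s² × 29724 m = 7.987×10^8 Pa = 0.7987 GPa
dunite: 3330 kg/m³ × 9.80665 m/s² × 36881 m = 1.204×10^9 Pa = 1.204 GPa
Total = 0.1157 + 0.7987 + 1.204 = 2.1188 GPa

2.1 GPa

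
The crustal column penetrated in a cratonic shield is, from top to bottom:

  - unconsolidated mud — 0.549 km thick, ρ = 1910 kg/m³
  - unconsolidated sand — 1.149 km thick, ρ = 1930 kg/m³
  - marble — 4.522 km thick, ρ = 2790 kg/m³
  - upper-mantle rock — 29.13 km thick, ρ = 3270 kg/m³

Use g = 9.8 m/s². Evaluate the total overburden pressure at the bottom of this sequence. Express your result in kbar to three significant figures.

10.9 kbar

unconsolidated mud: 1910 kg/m³ × 9.8 m/s² × 549 m = 1.028×10^7 Pa = 0.1028 kbar
unconsolidated sand: 1930 kg/m³ × 9.8 m/s² × 1149 m = 2.173×10^7 Pa = 0.2173 kbar
marble: 2790 kg/m³ × 9.8 m/s² × 4522 m = 1.236×10^8 Pa = 1.236 kbar
upper-mantle rock: 3270 kg/m³ × 9.8 m/s² × 29130 m = 9.335×10^8 Pa = 9.335 kbar
Total = 0.1028 + 0.2173 + 1.236 + 9.335 = 10.891 kbar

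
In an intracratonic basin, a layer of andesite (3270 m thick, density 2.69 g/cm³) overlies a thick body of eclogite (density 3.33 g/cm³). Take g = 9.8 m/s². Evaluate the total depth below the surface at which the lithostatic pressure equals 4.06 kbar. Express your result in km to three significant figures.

13.1 km

Pressure at base of upper layers: 2690×9.8×3270 = 8.620×10^7 Pa = 0.8620 kbar
Remaining pressure to be supplied by eclogite: 4.060×10^8 − 8.620×10^7 = 3.198×10^8 Pa
Additional depth in eclogite = 3.198×10^8 Pa / (3330 kg/m³ × 9.8 m/s²) = 9799.5 m
Total depth = 3270 m + 9799.5 m = 13069 m
= 13.069 km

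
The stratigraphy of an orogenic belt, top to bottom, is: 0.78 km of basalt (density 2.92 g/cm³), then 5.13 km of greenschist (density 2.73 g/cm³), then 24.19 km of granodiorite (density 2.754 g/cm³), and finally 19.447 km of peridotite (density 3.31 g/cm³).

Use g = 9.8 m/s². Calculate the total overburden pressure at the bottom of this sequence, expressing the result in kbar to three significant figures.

14.4 kbar

basalt: 2920 kg/m³ × 9.8 m/s² × 780 m = 2.232×10^7 Pa = 0.2232 kbar
greenschist: 2730 kg/m³ × 9.8 m/s² × 5130 m = 1.372×10^8 Pa = 1.372 kbar
granodiorite: 2754 kg/m³ × 9.8 m/s² × 24190 m = 6.529×10^8 Pa = 6.529 kbar
peridotite: 3310 kg/m³ × 9.8 m/s² × 19447 m = 6.308×10^8 Pa = 6.308 kbar
Total = 0.2232 + 1.372 + 6.529 + 6.308 = 14.433 kbar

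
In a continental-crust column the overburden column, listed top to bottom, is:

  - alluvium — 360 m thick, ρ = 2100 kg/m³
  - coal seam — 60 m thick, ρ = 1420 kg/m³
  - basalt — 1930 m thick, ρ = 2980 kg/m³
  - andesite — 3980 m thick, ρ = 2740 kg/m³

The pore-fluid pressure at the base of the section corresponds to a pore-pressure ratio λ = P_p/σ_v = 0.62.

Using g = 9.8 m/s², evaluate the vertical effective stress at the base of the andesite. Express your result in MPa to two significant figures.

65 MPa

Overburden (lithostatic) stress σ_v:
alluvium: 2100 kg/m³ × 9.8 m/s² × 360 m = 7.409×10^6 Pa = 7.409 MPa
coal seam: 1420 kg/m³ × 9.8 m/s² × 60 m = 8.350×10^5 Pa = 0.8350 MPa
basalt: 2980 kg/m³ × 9.8 m/s² × 1930 m = 5.636×10^7 Pa = 56.36 MPa
andesite: 2740 kg/m³ × 9.8 m/s² × 3980 m = 1.069×10^8 Pa = 106.9 MPa
Total = 7.409 + 0.8350 + 56.36 + 106.9 = 171.48 MPa
Pore pressure P_p = λ·σ_v = 0.62 × 171.5 MPa = 106.3 MPa
Effective stress σ' = σ_v − P_p = 171.5 − 106.3 = 65.162 MPa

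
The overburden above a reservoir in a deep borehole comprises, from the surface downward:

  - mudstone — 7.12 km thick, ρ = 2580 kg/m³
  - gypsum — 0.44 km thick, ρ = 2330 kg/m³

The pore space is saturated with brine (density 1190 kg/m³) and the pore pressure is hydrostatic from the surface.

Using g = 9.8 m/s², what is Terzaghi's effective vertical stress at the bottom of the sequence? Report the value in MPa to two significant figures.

Overburden (lithostatic) stress σ_v:
mudstone: 2580 kg/m³ × 9.8 m/s² × 7120 m = 1.800×10^8 Pa = 180.0 MPa
gypsum: 2330 kg/m³ × 9.8 m/s² × 440 m = 1.005×10^7 Pa = 10.05 MPa
Total = 180.0 + 10.05 = 190.07 MPa
Pore pressure P_p = 1190 kg/m³ × 9.8 m/s² × 7560 m = 8.816×10^7 Pa = 88.16 MPa
Effective stress σ' = σ_v − P_p = 190.1 − 88.16 = 101.90 MPa

100 MPa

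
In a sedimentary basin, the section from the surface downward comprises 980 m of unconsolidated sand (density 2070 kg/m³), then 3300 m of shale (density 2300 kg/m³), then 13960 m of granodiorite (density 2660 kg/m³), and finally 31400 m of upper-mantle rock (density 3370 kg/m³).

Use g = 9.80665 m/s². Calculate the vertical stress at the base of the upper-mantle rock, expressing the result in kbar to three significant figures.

unconsolidated sand: 2070 kg/m³ × 9.80665 m/s² × 980 m = 1.989×10^7 Pa = 0.1989 kbar
shale: 2300 kg/m³ × 9.80665 m/s² × 3300 m = 7.443×10^7 Pa = 0.7443 kbar
granodiorite: 2660 kg/m³ × 9.80665 m/s² × 13960 m = 3.642×10^8 Pa = 3.642 kbar
upper-mantle rock: 3370 kg/m³ × 9.80665 m/s² × 31400 m = 1.038×10^9 Pa = 10.38 kbar
Total = 0.1989 + 0.7443 + 3.642 + 10.38 = 14.962 kbar

15.0 kbar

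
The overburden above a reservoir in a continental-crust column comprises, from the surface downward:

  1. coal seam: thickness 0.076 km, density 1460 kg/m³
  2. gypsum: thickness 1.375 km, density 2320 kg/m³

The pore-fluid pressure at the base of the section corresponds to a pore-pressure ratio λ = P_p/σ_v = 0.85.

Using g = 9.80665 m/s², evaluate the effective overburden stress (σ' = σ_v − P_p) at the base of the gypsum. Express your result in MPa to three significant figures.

Overburden (lithostatic) stress σ_v:
coal seam: 1460 kg/m³ × 9.80665 m/s² × 76 m = 1.088×10^6 Pa = 1.088 MPa
gypsum: 2320 kg/m³ × 9.80665 m/s² × 1375 m = 3.128×10^7 Pa = 31.28 MPa
Total = 1.088 + 31.28 = 32.371 MPa
Pore pressure P_p = λ·σ_v = 0.85 × 32.37 MPa = 27.52 MPa
Effective stress σ' = σ_v − P_p = 32.37 − 27.52 = 4.8557 MPa

4.86 MPa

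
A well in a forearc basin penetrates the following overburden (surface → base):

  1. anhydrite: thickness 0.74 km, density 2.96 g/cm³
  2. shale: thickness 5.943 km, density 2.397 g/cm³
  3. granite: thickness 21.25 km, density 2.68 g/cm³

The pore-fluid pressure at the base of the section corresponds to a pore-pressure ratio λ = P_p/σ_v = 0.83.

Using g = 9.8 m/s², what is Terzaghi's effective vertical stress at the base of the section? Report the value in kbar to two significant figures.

1.2 kbar

Overburden (lithostatic) stress σ_v:
anhydrite: 2960 kg/m³ × 9.8 m/s² × 740 m = 2.147×10^7 Pa = 21.47 MPa
shale: 2397 kg/m³ × 9.8 m/s² × 5943 m = 1.396×10^8 Pa = 139.6 MPa
granite: 2680 kg/m³ × 9.8 m/s² × 21250 m = 5.581×10^8 Pa = 558.1 MPa
Total = 21.47 + 139.6 + 558.1 = 719.18 MPa
Pore pressure P_p = λ·σ_v = 0.83 × 719.2 MPa = 596.9 MPa
Effective stress σ' = σ_v − P_p = 719.2 − 596.9 = 122.26 MPa = 1.2226 kbar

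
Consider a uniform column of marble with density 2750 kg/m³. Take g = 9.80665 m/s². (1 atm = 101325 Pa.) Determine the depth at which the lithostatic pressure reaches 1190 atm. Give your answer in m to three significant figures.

4470 m

h = P/(ρg) = 1190 atm / (2750 kg/m³ × 9.80665 m/s²) = 1.206×10^8 Pa / 26968 Pa/m = 4471.1 m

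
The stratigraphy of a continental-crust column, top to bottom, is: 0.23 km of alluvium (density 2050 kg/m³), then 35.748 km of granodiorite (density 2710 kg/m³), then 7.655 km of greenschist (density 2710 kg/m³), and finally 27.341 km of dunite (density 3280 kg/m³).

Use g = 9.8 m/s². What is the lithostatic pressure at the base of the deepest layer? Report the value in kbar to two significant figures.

alluvium: 2050 kg/m³ × 9.8 m/s² × 230 m = 4.621×10^6 Pa = 0.04621 kbar
granodiorite: 2710 kg/m³ × 9.8 m/s² × 35748 m = 9.494×10^8 Pa = 9.494 kbar
greenschist: 2710 kg/m³ × 9.8 m/s² × 7655 m = 2.033×10^8 Pa = 2.033 kbar
dunite: 3280 kg/m³ × 9.8 m/s² × 27341 m = 8.788×10^8 Pa = 8.788 kbar
Total = 0.04621 + 9.494 + 2.033 + 8.788 = 20.362 kbar

20 kbar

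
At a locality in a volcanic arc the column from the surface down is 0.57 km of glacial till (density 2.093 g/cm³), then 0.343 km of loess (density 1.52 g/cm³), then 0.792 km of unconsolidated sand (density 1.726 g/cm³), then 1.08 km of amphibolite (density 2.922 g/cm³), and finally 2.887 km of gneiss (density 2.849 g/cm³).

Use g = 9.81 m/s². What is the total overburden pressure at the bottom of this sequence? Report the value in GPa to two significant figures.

0.14 GPa

glacial till: 2093 kg/m³ × 9.81 m/s² × 570 m = 1.170×10^7 Pa = 0.01170 GPa
loess: 1520 kg/m³ × 9.81 m/s² × 343 m = 5.115×10^6 Pa = 5.115×10^-3 GPa
unconsolidated sand: 1726 kg/m³ × 9.81 m/s² × 792 m = 1.341×10^7 Pa = 0.01341 GPa
amphibolite: 2922 kg/m³ × 9.81 m/s² × 1080 m = 3.096×10^7 Pa = 0.03096 GPa
gneiss: 2849 kg/m³ × 9.81 m/s² × 2887 m = 8.069×10^7 Pa = 0.08069 GPa
Total = 0.01170 + 5.115×10^-3 + 0.01341 + 0.03096 + 0.08069 = 0.14187 GPa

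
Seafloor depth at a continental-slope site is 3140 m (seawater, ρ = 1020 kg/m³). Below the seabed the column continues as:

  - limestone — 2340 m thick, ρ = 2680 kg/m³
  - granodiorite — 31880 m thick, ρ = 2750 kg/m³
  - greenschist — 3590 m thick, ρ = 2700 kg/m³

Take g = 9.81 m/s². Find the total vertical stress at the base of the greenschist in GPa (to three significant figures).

1.05 GPa

seawater: 1020 kg/m³ × 9.81 m/s² × 3140 m = 3.142×10^7 Pa = 0.03142 GPa
limestone: 2680 kg/m³ × 9.81 m/s² × 2340 m = 6.152×10^7 Pa = 0.06152 GPa
granodiorite: 2750 kg/m³ × 9.81 m/s² × 31880 m = 8.600×10^8 Pa = 0.8600 GPa
greenschist: 2700 kg/m³ × 9.81 m/s² × 3590 m = 9.509×10^7 Pa = 0.09509 GPa
Total = 0.03142 + 0.06152 + 0.8600 + 0.09509 = 1.0481 GPa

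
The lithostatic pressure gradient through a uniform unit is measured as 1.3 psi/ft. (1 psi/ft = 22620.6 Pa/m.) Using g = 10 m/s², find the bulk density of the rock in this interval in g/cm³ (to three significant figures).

ρ = (dP/dz)/g = 1.3 psi/ft / 10 m/s² = 29407 Pa/m / 10 m/s² = 2940.7 kg/m³
= 2.941 g/cm³

2.94 g/cm³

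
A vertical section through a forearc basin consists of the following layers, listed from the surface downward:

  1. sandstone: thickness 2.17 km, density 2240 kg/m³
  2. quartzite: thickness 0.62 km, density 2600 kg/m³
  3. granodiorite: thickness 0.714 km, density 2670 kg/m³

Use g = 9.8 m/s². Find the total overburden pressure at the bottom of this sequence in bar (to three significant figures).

821 bar

sandstone: 2240 kg/m³ × 9.8 m/s² × 2170 m = 4.764×10^7 Pa = 476.4 bar
quartzite: 2600 kg/m³ × 9.8 m/s² × 620 m = 1.580×10^7 Pa = 158.0 bar
granodiorite: 2670 kg/m³ × 9.8 m/s² × 714 m = 1.868×10^7 Pa = 186.8 bar
Total = 476.4 + 158.0 + 186.8 = 821.16 bar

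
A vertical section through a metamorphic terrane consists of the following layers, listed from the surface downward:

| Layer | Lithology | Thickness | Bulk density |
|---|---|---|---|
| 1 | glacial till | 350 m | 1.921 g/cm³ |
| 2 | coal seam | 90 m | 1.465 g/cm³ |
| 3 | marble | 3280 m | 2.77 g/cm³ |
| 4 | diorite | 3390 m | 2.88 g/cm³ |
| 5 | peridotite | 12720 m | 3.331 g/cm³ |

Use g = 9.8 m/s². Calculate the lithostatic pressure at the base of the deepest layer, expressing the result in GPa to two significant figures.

0.61 GPa

glacial till: 1921 kg/m³ × 9.8 m/s² × 350 m = 6.589×10^6 Pa = 6.589×10^-3 GPa
coal seam: 1465 kg/m³ × 9.8 m/s² × 90 m = 1.292×10^6 Pa = 1.292×10^-3 GPa
marble: 2770 kg/m³ × 9.8 m/s² × 3280 m = 8.904×10^7 Pa = 0.08904 GPa
diorite: 2880 kg/m³ × 9.8 m/s² × 3390 m = 9.568×10^7 Pa = 0.09568 GPa
peridotite: 3331 kg/m³ × 9.8 m/s² × 12720 m = 4.152×10^8 Pa = 0.4152 GPa
Total = 6.589×10^-3 + 1.292×10^-3 + 0.08904 + 0.09568 + 0.4152 = 0.60783 GPa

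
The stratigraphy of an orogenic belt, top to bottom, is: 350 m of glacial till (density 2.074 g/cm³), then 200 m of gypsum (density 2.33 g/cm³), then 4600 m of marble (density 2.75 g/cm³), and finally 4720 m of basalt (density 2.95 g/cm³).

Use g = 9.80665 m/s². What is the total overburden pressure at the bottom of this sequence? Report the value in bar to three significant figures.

glacial till: 2074 kg/m³ × 9.80665 m/s² × 350 m = 7.119×10^6 Pa = 71.19 bar
gypsum: 2330 kg/m³ × 9.80665 m/s² × 200 m = 4.570×10^6 Pa = 45.70 bar
marble: 2750 kg/m³ × 9.80665 m/s² × 4600 m = 1.241×10^8 Pa = 1241 bar
basalt: 2950 kg/m³ × 9.80665 m/s² × 4720 m = 1.365×10^8 Pa = 1365 bar
Total = 71.19 + 45.70 + 1241 + 1365 = 2722.9 bar

2720 bar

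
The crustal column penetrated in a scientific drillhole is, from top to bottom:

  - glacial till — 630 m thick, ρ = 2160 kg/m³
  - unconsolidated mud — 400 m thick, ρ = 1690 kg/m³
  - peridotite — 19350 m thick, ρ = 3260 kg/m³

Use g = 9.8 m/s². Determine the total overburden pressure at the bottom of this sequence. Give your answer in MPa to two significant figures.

640 MPa

glacial till: 2160 kg/m³ × 9.8 m/s² × 630 m = 1.334×10^7 Pa = 13.34 MPa
unconsolidated mud: 1690 kg/m³ × 9.8 m/s² × 400 m = 6.625×10^6 Pa = 6.625 MPa
peridotite: 3260 kg/m³ × 9.8 m/s² × 19350 m = 6.182×10^8 Pa = 618.2 MPa
Total = 13.34 + 6.625 + 618.2 = 638.15 MPa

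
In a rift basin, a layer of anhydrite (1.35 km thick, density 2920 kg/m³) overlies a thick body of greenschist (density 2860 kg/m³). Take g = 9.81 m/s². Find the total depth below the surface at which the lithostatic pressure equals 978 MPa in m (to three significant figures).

Pressure at base of upper layers: 2920×9.81×1350 = 3.867×10^7 Pa = 38.67 MPa
Remaining pressure to be supplied by greenschist: 9.780×10^8 − 3.867×10^7 = 9.393×10^8 Pa
Additional depth in greenschist = 9.393×10^8 Pa / (2860 kg/m³ × 9.81 m/s²) = 33480 m
Total depth = 1350 m + 33480 m = 34830 m

34800 m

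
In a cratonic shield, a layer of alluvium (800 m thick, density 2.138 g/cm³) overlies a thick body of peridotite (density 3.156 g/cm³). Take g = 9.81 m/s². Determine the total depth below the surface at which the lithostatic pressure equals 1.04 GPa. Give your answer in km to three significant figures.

Pressure at base of upper layers: 2138×9.81×800 = 1.678×10^7 Pa = 0.01678 GPa
Remaining pressure to be supplied by peridotite: 1.040×10^9 − 1.678×10^7 = 1.023×10^9 Pa
Additional depth in peridotite = 1.023×10^9 Pa / (3156 kg/m³ × 9.81 m/s²) = 33049 m
Total depth = 800 m + 33049 m = 33849 m
= 33.849 km

33.8 km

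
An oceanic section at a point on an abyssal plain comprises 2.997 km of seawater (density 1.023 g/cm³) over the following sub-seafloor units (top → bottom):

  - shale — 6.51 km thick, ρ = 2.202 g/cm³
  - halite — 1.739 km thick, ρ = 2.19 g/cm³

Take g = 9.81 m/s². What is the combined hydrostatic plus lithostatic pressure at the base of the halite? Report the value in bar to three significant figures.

2080 bar

seawater: 1023 kg/m³ × 9.81 m/s² × 2997 m = 3.008×10^7 Pa = 300.8 bar
shale: 2202 kg/m³ × 9.81 m/s² × 6510 m = 1.406×10^8 Pa = 1406 bar
halite: 2190 kg/m³ × 9.81 m/s² × 1739 m = 3.736×10^7 Pa = 373.6 bar
Total = 300.8 + 1406 + 373.6 = 2080.6 bar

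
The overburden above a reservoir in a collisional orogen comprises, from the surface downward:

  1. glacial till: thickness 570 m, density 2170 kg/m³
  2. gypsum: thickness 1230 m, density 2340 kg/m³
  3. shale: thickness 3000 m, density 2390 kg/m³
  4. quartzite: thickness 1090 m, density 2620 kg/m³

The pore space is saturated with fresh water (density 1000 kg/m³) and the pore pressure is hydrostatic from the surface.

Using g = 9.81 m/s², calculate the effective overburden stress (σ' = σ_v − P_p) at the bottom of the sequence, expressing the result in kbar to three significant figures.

0.809 kbar

Overburden (lithostatic) stress σ_v:
glacial till: 2170 kg/m³ × 9.81 m/s² × 570 m = 1.213×10^7 Pa = 12.13 MPa
gypsum: 2340 kg/m³ × 9.81 m/s² × 1230 m = 2.824×10^7 Pa = 28.24 MPa
shale: 2390 kg/m³ × 9.81 m/s² × 3000 m = 7.034×10^7 Pa = 70.34 MPa
quartzite: 2620 kg/m³ × 9.81 m/s² × 1090 m = 2.802×10^7 Pa = 28.02 MPa
Total = 12.13 + 28.24 + 70.34 + 28.02 = 138.72 MPa
Pore pressure P_p = 1000 kg/m³ × 9.81 m/s² × 5890 m = 5.778×10^7 Pa = 57.78 MPa
Effective stress σ' = σ_v − P_p = 138.7 − 57.78 = 80.941 MPa = 0.80941 kbar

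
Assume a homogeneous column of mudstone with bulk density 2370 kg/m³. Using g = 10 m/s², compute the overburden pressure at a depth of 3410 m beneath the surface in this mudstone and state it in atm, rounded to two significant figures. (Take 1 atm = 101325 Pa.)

800 atm

mudstone: 2370 kg/m³ × 10 m/s² × 3410 m = 8.082×10^7 Pa = 797.6 atm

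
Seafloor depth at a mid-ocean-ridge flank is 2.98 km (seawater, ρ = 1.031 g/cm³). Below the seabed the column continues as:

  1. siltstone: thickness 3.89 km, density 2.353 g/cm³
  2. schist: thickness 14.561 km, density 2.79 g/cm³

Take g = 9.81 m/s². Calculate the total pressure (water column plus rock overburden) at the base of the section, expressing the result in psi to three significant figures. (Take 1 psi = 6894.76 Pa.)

75200 psi

seawater: 1031 kg/m³ × 9.81 m/s² × 2980 m = 3.014×10^7 Pa = 4371 psi
siltstone: 2353 kg/m³ × 9.81 m/s² × 3890 m = 8.979×10^7 Pa = 13023 psi
schist: 2790 kg/m³ × 9.81 m/s² × 14561 m = 3.985×10^8 Pa = 57802 psi
Total = 4371 + 13023 + 57802 = 75197 psi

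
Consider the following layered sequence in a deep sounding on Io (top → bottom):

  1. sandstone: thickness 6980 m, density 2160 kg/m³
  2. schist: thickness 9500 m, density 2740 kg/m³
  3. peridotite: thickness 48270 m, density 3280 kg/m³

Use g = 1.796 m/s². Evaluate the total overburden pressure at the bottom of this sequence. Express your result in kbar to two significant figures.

3.6 kbar

sandstone: 2160 kg/m³ × 1.796 m/s² × 6980 m = 2.708×10^7 Pa = 0.2708 kbar
schist: 2740 kg/m³ × 1.796 m/s² × 9500 m = 4.675×10^7 Pa = 0.4675 kbar
peridotite: 3280 kg/m³ × 1.796 m/s² × 48270 m = 2.844×10^8 Pa = 2.844 kbar
Total = 0.2708 + 0.4675 + 2.844 = 3.5818 kbar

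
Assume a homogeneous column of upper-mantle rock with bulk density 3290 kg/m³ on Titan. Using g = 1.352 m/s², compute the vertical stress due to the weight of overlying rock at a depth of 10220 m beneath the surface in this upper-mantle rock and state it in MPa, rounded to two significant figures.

upper-mantle rock: 3290 kg/m³ × 1.352 m/s² × 10220 m = 4.546×10^7 Pa = 45.46 MPa

45 MPa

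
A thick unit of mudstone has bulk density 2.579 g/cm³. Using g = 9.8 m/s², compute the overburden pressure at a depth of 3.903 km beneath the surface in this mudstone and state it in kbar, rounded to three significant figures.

mudstone: 2579 kg/m³ × 9.8 m/s² × 3903 m = 9.865×10^7 Pa = 0.9865 kbar

0.986 kbar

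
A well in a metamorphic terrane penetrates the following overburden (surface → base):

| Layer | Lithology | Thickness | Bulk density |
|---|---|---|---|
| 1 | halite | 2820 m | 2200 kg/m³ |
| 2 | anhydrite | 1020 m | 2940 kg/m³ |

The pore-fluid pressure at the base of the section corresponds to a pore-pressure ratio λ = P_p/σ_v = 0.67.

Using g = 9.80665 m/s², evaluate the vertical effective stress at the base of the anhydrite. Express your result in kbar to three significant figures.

0.298 kbar

Overburden (lithostatic) stress σ_v:
halite: 2200 kg/m³ × 9.80665 m/s² × 2820 m = 6.084×10^7 Pa = 60.84 MPa
anhydrite: 2940 kg/m³ × 9.80665 m/s² × 1020 m = 2.941×10^7 Pa = 29.41 MPa
Total = 60.84 + 29.41 = 90.249 MPa
Pore pressure P_p = λ·σ_v = 0.67 × 90.25 MPa = 60.47 MPa
Effective stress σ' = σ_v − P_p = 90.25 − 60.47 = 29.782 MPa = 0.29782 kbar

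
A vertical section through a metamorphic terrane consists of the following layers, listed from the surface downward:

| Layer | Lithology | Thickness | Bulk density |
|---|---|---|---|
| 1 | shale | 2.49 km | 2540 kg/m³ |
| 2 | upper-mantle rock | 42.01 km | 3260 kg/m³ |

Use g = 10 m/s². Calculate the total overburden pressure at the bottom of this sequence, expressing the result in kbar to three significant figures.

shale: 2540 kg/m³ × 10 m/s² × 2490 m = 6.325×10^7 Pa = 0.6325 kbar
upper-mantle rock: 3260 kg/m³ × 10 m/s² × 42010 m = 1.370×10^9 Pa = 13.70 kbar
Total = 0.6325 + 13.70 = 14.328 kbar

14.3 kbar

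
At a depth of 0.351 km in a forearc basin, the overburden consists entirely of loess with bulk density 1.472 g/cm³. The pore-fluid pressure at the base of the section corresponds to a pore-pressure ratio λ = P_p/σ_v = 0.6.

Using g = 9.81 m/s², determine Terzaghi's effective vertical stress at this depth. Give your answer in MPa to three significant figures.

Overburden (lithostatic) stress σ_v:
loess: 1472 kg/m³ × 9.81 m/s² × 351 m = 5.069×10^6 Pa = 5.069 MPa
Pore pressure P_p = λ·σ_v = 0.6 × 5.069 MPa = 3.041 MPa
Effective stress σ' = σ_v − P_p = 5.069 − 3.041 = 2.0274 MPa

2.03 MPa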